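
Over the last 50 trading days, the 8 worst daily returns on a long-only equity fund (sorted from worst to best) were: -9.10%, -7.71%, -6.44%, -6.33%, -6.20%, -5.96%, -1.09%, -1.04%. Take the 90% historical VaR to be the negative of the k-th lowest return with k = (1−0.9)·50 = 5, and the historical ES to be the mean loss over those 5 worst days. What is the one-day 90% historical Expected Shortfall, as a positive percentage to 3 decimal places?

7.156%

The 5 worst returns sum to -35.78%.
ES = −(-35.78%) / 5 = 7.156%.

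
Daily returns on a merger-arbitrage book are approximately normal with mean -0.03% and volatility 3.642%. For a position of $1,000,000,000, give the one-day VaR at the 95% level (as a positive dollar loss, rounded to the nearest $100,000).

$60,200,000

At 95% one-sided, z = 1.645.
VaR = −μ + z·σ = −(-0.03%) + 1.645 × 3.642% = 6.021%.
On $1,000,000,000: 0.06021 × $1,000,000,000 = $60,210,000.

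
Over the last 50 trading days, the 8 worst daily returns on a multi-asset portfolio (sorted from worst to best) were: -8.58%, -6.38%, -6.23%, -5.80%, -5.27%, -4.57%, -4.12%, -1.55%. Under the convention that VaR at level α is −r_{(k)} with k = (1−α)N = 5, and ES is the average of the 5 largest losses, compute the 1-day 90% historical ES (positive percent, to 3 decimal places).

6.452%

The 5 worst returns sum to -32.26%.
ES = −(-32.26%) / 5 = 6.452%.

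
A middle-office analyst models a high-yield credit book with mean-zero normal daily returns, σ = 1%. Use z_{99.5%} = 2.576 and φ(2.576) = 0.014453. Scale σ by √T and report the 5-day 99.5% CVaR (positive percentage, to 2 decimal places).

σ_{5d} = 1% × √5 = 2.236%.
ES multiplier = φ(z)/(1−α) = 0.014453/0.005 = 2.891.
ES = 2.236% × 2.891 = 6.464%.

6.46%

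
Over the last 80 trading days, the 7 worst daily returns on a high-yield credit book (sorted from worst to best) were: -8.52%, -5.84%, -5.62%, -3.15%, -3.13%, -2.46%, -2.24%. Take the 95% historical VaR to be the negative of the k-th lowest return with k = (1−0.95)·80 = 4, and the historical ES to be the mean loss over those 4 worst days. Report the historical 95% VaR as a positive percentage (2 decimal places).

k = 4; the 4th lowest return is -3.15%, so VaR = 3.15%.

3.15%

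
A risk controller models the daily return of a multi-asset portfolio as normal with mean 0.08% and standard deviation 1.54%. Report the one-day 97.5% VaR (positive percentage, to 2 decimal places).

2.94%

At 97.5% one-sided, z = 1.960.
VaR = −μ + z·σ = −(0.08%) + 1.960 × 1.54% = 2.938%.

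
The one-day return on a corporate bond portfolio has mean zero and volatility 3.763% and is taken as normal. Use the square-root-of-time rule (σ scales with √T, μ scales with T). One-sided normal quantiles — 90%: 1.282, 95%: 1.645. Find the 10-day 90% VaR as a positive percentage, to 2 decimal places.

15.26%

σ_{10d} = 3.763% × √10 = 11.900%.
VaR = 1.282 × 11.900% = 15.256%.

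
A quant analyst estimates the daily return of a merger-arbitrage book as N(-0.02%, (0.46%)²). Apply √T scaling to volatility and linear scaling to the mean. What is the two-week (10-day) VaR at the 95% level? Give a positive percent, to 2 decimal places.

At 95%, z = 1.645.
σ_{10d} = 0.46% × √10 = 1.455%; μ_{10d} = 10 × -0.02% = -0.200%.
VaR = −(-0.200%) + 1.645 × 1.455% = 2.593%.

2.59%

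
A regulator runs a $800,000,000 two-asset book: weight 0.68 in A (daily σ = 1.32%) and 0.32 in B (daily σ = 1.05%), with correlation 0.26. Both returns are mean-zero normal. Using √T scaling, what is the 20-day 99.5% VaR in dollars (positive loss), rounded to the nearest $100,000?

$95,600,000

σ_p = √(0.68²·1.32² + 0.32²·1.05² + 2·0.26·0.68·0.32·1.32·1.05) = 1.037%.
σ_{20d} = 1.037% × √20 = 4.638%.
z(99.5%) = 2.576.
VaR = 2.576 × 4.638% = 11.947%; on $800,000,000 that is $95,576,000.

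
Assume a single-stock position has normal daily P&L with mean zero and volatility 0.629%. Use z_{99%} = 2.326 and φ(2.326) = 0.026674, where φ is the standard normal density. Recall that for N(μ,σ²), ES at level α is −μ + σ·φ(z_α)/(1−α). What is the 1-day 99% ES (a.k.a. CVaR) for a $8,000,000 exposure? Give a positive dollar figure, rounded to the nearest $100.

Tail multiplier: φ(z)/(1−α) = 0.026674 / 0.01 = 2.667.
ES = 0.629% × 2.667 = 1.678%.
On $8,000,000: 0.01678 × $8,000,000 = $134,240.

$134,200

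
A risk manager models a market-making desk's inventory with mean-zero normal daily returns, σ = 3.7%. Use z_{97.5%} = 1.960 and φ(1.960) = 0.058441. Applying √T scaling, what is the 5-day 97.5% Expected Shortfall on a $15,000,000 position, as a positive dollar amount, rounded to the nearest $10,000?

$2,900,000

σ_{5d} = 3.7% × √5 = 8.273%.
ES multiplier = φ(z)/(1−α) = 0.058441/0.025 = 2.338.
ES = 8.273% × 2.338 = 19.342%; on $15,000,000: $2,901,300.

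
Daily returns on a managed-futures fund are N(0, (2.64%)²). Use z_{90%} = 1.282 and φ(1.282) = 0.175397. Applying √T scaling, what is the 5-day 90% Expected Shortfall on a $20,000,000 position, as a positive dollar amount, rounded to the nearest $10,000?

σ_{5d} = 2.64% × √5 = 5.903%.
ES multiplier = φ(z)/(1−α) = 0.175397/0.1 = 1.754.
ES = 5.903% × 1.754 = 10.354%; on $20,000,000: $2,070,800.

$2,070,000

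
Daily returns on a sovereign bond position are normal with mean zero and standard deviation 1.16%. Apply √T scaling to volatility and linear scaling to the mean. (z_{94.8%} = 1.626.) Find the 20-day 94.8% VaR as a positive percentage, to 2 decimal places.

8.44%

σ_{20d} = 1.16% × √20 = 5.188%.
VaR = 1.626 × 5.188% = 8.436%.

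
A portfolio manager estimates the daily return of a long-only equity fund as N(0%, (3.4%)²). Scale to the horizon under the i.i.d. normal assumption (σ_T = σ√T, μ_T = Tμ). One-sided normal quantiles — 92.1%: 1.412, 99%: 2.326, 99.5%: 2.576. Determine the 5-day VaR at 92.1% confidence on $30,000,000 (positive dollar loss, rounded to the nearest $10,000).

$3,220,000

σ_{5d} = 3.4% × √5 = 7.603%.
VaR = 1.412 × 7.603% = 10.735%.
On $30,000,000: 0.10735 × $30,000,000 = $3,220,500.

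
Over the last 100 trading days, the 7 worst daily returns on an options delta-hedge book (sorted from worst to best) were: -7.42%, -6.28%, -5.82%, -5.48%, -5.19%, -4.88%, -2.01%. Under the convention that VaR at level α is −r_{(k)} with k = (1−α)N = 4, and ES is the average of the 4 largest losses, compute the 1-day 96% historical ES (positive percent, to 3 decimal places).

6.250%

The 4 worst returns sum to -25.00%.
ES = −(-25.00%) / 4 = 6.25% ≈ 6.250%.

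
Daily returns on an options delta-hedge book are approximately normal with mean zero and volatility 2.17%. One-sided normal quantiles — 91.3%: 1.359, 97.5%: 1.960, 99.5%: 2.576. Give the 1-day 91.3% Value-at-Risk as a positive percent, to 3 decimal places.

2.949%

VaR = z·σ = 1.359 × 2.17% = 2.949%.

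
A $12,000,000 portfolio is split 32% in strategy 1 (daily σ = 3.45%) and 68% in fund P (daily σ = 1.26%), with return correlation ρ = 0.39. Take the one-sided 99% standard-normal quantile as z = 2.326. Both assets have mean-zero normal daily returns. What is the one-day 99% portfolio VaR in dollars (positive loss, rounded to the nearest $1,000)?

σ_p² = 0.32²·3.45² + 0.68²·1.26² + 2·0.39·0.32·0.68·3.45·1.26 = 2.6907 (%²).
σ_p = √2.6907 = 1.640%.
VaR = 2.326 × 1.640% = 3.815%; on $12,000,000 that is $457,800.

$458,000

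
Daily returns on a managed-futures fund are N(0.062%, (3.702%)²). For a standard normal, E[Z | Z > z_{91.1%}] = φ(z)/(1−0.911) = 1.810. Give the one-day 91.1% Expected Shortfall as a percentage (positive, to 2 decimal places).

ES = −(0.062%) + 3.702% × 1.810 = 6.639%.

6.64%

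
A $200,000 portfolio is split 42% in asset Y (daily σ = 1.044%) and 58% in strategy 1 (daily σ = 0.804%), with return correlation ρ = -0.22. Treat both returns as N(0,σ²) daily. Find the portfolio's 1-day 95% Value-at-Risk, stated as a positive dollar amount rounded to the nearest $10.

σ_p² = 0.42²·1.044² + 0.58²·0.804² + 2·-0.22·0.42·0.58·1.044·0.804 = 0.3198 (%²).
σ_p = √0.3198 = 0.565%.
At 95%, z = 1.645.
VaR = 1.645 × 0.565% = 0.929%; on $200,000 that is $1,858.

$1,860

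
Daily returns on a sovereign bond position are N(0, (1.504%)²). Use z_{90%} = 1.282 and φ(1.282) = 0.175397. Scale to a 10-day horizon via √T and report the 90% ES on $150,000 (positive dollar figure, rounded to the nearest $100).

$12,500

σ_{10d} = 1.504% × √10 = 4.756%.
ES multiplier = φ(z)/(1−α) = 0.175397/0.1 = 1.754.
ES = 4.756% × 1.754 = 8.342%; on $150,000: $12,513.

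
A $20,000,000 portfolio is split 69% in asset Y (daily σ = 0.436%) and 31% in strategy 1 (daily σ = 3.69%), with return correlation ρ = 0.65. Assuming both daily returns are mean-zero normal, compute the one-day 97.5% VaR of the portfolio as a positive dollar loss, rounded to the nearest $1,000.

$533,000

σ_p² = 0.69²·0.436² + 0.31²·3.69² + 2·0.65·0.69·0.31·0.436·3.69 = 1.8464 (%²).
σ_p = √1.8464 = 1.359%.
At 97.5%, z = 1.960.
VaR = 1.960 × 1.359% = 2.664%; on $20,000,000 that is $532,800.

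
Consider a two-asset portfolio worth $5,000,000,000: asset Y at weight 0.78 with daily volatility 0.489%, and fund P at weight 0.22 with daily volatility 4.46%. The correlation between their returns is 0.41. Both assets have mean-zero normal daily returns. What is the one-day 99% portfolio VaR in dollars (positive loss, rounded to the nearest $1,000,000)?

$138,000,000

σ_p² = 0.78²·0.489² + 0.22²·4.46² + 2·0.41·0.78·0.22·0.489·4.46 = 1.4151 (%²).
σ_p = √1.4151 = 1.190%.
At 99%, z = 2.326.
VaR = 2.326 × 1.190% = 2.768%; on $5,000,000,000 that is $138,400,000.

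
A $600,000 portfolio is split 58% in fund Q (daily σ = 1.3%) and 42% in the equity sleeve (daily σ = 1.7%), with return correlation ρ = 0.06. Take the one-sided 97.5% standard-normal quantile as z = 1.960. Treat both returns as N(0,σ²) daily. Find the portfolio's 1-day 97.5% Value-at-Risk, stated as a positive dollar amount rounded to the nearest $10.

σ_p² = 0.58²·1.3² + 0.42²·1.7² + 2·0.06·0.58·0.42·1.3·1.7 = 1.1429 (%²).
σ_p = √1.1429 = 1.069%.
VaR = 1.960 × 1.069% = 2.095%; on $600,000 that is $12,570.

$12,570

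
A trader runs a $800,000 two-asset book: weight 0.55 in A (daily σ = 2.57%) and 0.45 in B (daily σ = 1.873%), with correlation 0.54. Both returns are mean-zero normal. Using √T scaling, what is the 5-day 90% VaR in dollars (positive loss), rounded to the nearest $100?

$45,800

σ_p = √(0.55²·2.57² + 0.45²·1.873² + 2·0.54·0.55·0.45·2.57·1.873) = 1.999%.
σ_{5d} = 1.999% × √5 = 4.470%.
z(90%) = 1.282.
VaR = 1.282 × 4.470% = 5.731%; on $800,000 that is $45,848.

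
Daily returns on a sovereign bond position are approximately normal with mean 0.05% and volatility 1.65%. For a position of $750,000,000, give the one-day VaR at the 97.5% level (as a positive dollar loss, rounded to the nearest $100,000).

At 97.5% one-sided, z = 1.960.
VaR = −μ + z·σ = −(0.05%) + 1.960 × 1.65% = 3.184%.
On $750,000,000: 0.03184 × $750,000,000 = $23,880,000.

$23,900,000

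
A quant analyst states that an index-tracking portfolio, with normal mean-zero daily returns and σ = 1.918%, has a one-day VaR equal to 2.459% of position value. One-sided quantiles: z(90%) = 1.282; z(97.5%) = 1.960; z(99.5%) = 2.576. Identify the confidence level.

90%

Implied z = VaR/σ = 2.459 / 1.918 = 1.282.
This matches z(90%) = 1.282.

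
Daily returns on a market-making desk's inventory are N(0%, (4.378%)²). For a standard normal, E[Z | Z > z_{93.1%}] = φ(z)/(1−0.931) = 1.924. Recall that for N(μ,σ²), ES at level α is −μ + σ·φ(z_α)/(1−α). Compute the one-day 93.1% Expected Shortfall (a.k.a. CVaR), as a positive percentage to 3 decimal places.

ES = 4.378% × 1.924 = 8.423%.

8.423%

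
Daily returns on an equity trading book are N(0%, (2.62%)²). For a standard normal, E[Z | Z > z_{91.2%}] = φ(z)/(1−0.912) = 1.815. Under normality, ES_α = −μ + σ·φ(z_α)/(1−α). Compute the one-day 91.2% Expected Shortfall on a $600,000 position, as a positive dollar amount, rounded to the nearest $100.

$28,500

ES = 2.62% × 1.815 = 4.755%.
On $600,000: 0.04755 × $600,000 = $28,530.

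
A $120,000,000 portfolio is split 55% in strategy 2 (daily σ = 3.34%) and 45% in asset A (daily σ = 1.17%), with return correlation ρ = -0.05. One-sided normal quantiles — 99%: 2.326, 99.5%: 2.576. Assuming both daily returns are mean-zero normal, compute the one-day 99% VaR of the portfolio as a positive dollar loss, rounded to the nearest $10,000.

$5,260,000

σ_p² = 0.55²·3.34² + 0.45²·1.17² + 2·-0.05·0.55·0.45·3.34·1.17 = 3.5551 (%²).
σ_p = √3.5551 = 1.885%.
VaR = 2.326 × 1.885% = 4.385%; on $120,000,000 that is $5,262,000.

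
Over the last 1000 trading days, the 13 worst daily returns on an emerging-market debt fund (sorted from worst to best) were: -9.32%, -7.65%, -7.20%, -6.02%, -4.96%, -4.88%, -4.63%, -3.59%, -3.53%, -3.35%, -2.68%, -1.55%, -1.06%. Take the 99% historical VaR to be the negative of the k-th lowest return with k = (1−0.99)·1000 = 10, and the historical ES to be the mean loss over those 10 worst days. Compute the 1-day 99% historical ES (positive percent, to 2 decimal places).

The 10 worst returns sum to -55.13%.
ES = −(-55.13%) / 10 = 5.513% ≈ 5.51%.

5.51%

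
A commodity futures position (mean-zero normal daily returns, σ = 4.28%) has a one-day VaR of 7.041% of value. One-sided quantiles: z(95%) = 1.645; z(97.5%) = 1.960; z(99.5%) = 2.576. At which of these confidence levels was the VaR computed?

95%

Implied z = VaR/σ = 7.041 / 4.28 = 1.645.
This matches z(95%) = 1.645.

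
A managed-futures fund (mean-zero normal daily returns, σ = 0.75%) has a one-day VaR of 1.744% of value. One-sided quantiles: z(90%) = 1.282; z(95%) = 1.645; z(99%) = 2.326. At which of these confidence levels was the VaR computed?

Implied z = VaR/σ = 1.744 / 0.75 = 2.325.
This matches z(99%) = 2.326.

99%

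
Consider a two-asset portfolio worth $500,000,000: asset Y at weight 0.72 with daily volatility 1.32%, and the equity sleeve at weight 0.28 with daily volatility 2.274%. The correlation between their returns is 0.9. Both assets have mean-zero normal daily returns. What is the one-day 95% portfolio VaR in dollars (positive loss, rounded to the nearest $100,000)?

σ_p² = 0.72²·1.32² + 0.28²·2.274² + 2·0.9·0.72·0.28·1.32·2.274 = 2.3979 (%²).
σ_p = √2.3979 = 1.549%.
At 95%, z = 1.645.
VaR = 1.645 × 1.549% = 2.548%; on $500,000,000 that is $12,740,000.

$12,700,000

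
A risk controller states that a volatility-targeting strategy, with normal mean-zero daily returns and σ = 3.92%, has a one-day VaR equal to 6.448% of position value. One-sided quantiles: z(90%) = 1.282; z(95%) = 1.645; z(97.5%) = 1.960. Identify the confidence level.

95%

Implied z = VaR/σ = 6.448 / 3.92 = 1.645.
This matches z(95%) = 1.645.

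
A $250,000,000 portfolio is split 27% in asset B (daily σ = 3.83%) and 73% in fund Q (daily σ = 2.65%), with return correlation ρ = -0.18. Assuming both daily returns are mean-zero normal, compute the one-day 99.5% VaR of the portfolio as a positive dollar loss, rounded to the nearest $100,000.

$13,000,000

σ_p² = 0.27²·3.83² + 0.73²·2.65² + 2·-0.18·0.27·0.73·3.83·2.65 = 4.0915 (%²).
σ_p = √4.0915 = 2.023%.
At 99.5%, z = 2.576.
VaR = 2.576 × 2.023% = 5.211%; on $250,000,000 that is $13,027,500.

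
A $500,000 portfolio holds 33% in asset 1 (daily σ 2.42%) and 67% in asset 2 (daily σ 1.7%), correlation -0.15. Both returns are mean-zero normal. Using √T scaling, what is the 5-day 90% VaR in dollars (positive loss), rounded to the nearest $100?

σ_p = √(0.33²·2.42² + 0.67²·1.7² + 2·-0.15·0.33·0.67·2.42·1.7) = 1.289%.
σ_{5d} = 1.289% × √5 = 2.882%.
z(90%) = 1.282.
VaR = 1.282 × 2.882% = 3.695%; on $500,000 that is $18,475.

$18,500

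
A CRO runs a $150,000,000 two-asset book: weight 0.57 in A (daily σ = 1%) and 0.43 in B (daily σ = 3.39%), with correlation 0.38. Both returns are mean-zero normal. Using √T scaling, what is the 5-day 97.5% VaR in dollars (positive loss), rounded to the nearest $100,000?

σ_p = √(0.57²·1² + 0.43²·3.39² + 2·0.38·0.57·0.43·1·3.39) = 1.755%.
σ_{5d} = 1.755% × √5 = 3.924%.
z(97.5%) = 1.960.
VaR = 1.960 × 3.924% = 7.691%; on $150,000,000 that is $11,536,500.

$11,500,000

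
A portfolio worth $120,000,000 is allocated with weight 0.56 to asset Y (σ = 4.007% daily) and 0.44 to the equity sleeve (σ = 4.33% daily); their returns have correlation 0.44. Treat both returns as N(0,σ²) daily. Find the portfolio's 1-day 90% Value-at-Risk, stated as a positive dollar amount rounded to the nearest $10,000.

$5,420,000

σ_p² = 0.56²·4.007² + 0.44²·4.33² + 2·0.44·0.56·0.44·4.007·4.33 = 12.4271 (%²).
σ_p = √12.4271 = 3.525%.
At 90%, z = 1.282.
VaR = 1.282 × 3.525% = 4.519%; on $120,000,000 that is $5,422,800.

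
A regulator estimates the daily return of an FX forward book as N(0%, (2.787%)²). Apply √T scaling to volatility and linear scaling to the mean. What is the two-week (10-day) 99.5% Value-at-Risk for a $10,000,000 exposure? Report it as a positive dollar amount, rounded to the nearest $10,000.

At 99.5%, z = 2.576.
σ_{10d} = 2.787% × √10 = 8.813%.
VaR = 2.576 × 8.813% = 22.702%.
On $10,000,000: 0.22702 × $10,000,000 = $2,270,200.

$2,270,000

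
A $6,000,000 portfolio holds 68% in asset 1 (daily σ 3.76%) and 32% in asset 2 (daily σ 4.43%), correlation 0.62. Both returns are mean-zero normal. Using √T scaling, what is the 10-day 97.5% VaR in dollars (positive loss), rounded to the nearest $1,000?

σ_p = √(0.68²·3.76² + 0.32²·4.43² + 2·0.62·0.68·0.32·3.76·4.43) = 3.611%.
σ_{10d} = 3.611% × √10 = 11.419%.
z(97.5%) = 1.960.
VaR = 1.960 × 11.419% = 22.381%; on $6,000,000 that is $1,342,860.

$1,343,000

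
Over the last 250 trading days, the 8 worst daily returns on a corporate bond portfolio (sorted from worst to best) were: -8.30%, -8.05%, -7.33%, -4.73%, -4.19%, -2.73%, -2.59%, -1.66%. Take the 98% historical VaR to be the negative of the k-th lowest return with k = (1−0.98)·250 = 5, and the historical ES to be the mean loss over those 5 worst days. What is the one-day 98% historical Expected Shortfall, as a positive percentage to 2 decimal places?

The 5 worst returns sum to -32.60%.
ES = −(-32.60%) / 5 = 6.52%.

6.52%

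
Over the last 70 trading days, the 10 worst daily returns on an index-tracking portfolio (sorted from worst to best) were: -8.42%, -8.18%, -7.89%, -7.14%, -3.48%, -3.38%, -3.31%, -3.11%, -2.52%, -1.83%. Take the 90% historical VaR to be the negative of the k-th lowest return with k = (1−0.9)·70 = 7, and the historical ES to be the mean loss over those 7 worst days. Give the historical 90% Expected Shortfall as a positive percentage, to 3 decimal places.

5.971%

The 7 worst returns sum to -41.80%.
ES = −(-41.80%) / 7 = 5.9714…% ≈ 5.971%.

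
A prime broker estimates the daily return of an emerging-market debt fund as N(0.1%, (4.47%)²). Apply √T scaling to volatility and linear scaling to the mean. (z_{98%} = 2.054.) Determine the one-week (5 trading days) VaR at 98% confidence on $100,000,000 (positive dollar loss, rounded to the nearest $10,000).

σ_{5d} = 4.47% × √5 = 9.995%; μ_{5d} = 5 × 0.1% = 0.500%.
VaR = −(0.500%) + 2.054 × 9.995% = 20.030%.
On $100,000,000: 0.20030 × $100,000,000 = $20,030,000.

$20,030,000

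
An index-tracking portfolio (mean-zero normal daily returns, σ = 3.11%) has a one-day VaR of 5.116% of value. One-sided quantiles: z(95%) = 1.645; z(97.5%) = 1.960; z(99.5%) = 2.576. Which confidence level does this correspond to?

Implied z = VaR/σ = 5.116 / 3.11 = 1.645.
This matches z(95%) = 1.645.

95%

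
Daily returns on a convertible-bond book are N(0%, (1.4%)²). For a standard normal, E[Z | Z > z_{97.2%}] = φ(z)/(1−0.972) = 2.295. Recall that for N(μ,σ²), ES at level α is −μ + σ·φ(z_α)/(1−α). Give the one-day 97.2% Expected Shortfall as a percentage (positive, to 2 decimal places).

ES = 1.4% × 2.295 = 3.213%.

3.21%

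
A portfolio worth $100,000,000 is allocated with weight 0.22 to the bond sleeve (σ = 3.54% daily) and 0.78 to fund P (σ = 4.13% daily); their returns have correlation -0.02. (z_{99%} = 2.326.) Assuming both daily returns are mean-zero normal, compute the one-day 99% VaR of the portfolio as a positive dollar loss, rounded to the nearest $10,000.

$7,670,000

σ_p² = 0.22²·3.54² + 0.78²·4.13² + 2·-0.02·0.22·0.78·3.54·4.13 = 10.8836 (%²).
σ_p = √10.8836 = 3.299%.
VaR = 2.326 × 3.299% = 7.673%; on $100,000,000 that is $7,673,000.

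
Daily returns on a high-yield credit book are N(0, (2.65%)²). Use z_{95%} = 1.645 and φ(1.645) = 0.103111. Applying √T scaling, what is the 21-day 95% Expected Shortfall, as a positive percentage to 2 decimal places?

σ_{21d} = 2.65% × √21 = 12.144%.
ES multiplier = φ(z)/(1−α) = 0.103111/0.05 = 2.062.
ES = 12.144% × 2.062 = 25.041%.

25.04%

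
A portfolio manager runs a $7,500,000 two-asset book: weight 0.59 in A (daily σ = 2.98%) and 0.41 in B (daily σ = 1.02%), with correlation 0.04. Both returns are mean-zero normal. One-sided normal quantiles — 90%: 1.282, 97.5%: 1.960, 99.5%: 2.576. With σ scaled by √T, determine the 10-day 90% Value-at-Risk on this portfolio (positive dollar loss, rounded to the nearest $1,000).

$554,000

σ_p = √(0.59²·2.98² + 0.41²·1.02² + 2·0.04·0.59·0.41·2.98·1.02) = 1.823%.
σ_{10d} = 1.823% × √10 = 5.765%.
VaR = 1.282 × 5.765% = 7.391%; on $7,500,000 that is $554,325.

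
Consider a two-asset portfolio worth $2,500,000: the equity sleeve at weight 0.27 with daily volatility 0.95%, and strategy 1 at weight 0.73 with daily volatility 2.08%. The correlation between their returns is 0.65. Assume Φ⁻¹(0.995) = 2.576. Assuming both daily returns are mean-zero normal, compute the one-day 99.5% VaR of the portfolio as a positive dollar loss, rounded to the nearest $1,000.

σ_p² = 0.27²·0.95² + 0.73²·2.08² + 2·0.65·0.27·0.73·0.95·2.08 = 2.8776 (%²).
σ_p = √2.8776 = 1.696%.
VaR = 2.576 × 1.696% = 4.369%; on $2,500,000 that is $109,225.

$109,000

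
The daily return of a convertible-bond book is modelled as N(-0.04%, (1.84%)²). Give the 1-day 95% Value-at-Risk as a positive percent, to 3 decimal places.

At 95% one-sided, z = 1.645.
VaR = −μ + z·σ = −(-0.04%) + 1.645 × 1.84% = 3.067%.

3.067%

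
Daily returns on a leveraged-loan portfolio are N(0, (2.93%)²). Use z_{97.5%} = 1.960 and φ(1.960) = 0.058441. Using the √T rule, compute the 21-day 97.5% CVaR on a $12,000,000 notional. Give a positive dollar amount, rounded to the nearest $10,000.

$3,770,000

σ_{21d} = 2.93% × √21 = 13.427%.
ES multiplier = φ(z)/(1−α) = 0.058441/0.025 = 2.338.
ES = 13.427% × 2.338 = 31.392%; on $12,000,000: $3,767,040.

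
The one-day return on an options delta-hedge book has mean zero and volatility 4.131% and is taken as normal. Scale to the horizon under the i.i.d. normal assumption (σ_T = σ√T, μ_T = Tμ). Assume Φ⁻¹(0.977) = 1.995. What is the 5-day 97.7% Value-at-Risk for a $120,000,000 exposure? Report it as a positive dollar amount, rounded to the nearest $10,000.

σ_{5d} = 4.131% × √5 = 9.237%.
VaR = 1.995 × 9.237% = 18.428%.
On $120,000,000: 0.18428 × $120,000,000 = $22,113,600.

$22,110,000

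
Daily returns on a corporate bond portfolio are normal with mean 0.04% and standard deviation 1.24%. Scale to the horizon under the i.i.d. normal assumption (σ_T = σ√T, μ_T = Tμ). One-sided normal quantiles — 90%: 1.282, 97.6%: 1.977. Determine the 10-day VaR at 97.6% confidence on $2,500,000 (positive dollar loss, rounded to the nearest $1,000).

$184,000

σ_{10d} = 1.24% × √10 = 3.921%; μ_{10d} = 10 × 0.04% = 0.400%.
VaR = −(0.400%) + 1.977 × 3.921% = 7.352%.
On $2,500,000: 0.07352 × $2,500,000 = $183,800.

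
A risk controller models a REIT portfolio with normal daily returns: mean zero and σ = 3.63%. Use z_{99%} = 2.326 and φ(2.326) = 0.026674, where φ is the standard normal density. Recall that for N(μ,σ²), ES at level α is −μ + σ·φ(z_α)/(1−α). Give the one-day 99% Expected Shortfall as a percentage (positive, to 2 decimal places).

Tail multiplier: φ(z)/(1−α) = 0.026674 / 0.01 = 2.667.
ES = 3.63% × 2.667 = 9.681%.

9.68%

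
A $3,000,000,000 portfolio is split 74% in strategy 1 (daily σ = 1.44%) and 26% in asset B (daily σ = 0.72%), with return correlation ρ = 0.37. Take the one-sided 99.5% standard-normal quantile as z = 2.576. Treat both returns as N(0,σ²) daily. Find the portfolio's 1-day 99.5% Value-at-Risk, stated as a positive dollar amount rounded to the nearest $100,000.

σ_p² = 0.74²·1.44² + 0.26²·0.72² + 2·0.37·0.74·0.26·1.44·0.72 = 1.3182 (%²).
σ_p = √1.3182 = 1.148%.
VaR = 2.576 × 1.148% = 2.957%; on $3,000,000,000 that is $88,710,000.

$88,700,000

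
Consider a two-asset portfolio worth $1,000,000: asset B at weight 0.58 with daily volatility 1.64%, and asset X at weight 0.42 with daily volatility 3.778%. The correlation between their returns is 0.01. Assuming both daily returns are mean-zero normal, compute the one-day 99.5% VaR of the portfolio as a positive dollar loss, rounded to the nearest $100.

σ_p² = 0.58²·1.64² + 0.42²·3.778² + 2·0.01·0.58·0.42·1.64·3.778 = 3.4528 (%²).
σ_p = √3.4528 = 1.858%.
At 99.5%, z = 2.576.
VaR = 2.576 × 1.858% = 4.786%; on $1,000,000 that is $47,860.

$47,900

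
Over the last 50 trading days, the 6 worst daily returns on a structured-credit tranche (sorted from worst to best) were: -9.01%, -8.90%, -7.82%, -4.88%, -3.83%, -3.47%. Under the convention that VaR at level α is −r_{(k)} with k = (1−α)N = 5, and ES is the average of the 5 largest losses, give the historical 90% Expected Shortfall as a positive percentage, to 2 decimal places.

The 5 worst returns sum to -34.44%.
ES = −(-34.44%) / 5 = 6.888% ≈ 6.89%.

6.89%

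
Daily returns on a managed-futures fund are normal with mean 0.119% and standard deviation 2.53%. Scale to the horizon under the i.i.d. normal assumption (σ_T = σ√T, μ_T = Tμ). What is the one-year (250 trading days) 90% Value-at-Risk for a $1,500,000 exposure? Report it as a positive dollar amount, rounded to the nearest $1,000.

$323,000

At 90%, z = 1.282.
σ_{250d} = 2.53% × √250 = 40.003%; μ_{250d} = 250 × 0.119% = 29.750%.
VaR = −(29.750%) + 1.282 × 40.003% = 21.534%.
On $1,500,000: 0.21534 × $1,500,000 = $323,010.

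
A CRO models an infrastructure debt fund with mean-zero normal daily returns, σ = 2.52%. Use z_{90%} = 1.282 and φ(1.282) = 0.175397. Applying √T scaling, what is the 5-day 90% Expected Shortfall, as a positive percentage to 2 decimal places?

9.88%

σ_{5d} = 2.52% × √5 = 5.635%.
ES multiplier = φ(z)/(1−α) = 0.175397/0.1 = 1.754.
ES = 5.635% × 1.754 = 9.884%.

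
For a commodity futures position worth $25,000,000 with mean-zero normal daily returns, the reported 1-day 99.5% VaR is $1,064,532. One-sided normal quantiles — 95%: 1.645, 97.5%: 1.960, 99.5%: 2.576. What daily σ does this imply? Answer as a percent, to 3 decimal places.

1.653%

VaR as a fraction: $1,064,532 / $25,000,000 = 4.258%.
σ = VaR / z = 4.258% / 2.576 = 1.653%.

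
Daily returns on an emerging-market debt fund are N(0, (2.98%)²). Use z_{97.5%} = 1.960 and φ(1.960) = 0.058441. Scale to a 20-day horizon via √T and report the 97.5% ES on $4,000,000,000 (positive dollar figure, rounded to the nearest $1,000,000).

$1,246,000,000

σ_{20d} = 2.98% × √20 = 13.327%.
ES multiplier = φ(z)/(1−α) = 0.058441/0.025 = 2.338.
ES = 13.327% × 2.338 = 31.159%; on $4,000,000,000: $1,246,360,000.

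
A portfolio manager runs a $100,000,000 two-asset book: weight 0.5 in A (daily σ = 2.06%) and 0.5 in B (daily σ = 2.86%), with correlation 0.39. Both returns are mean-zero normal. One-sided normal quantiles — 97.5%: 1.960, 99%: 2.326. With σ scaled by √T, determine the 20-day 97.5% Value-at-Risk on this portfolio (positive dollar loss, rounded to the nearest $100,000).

σ_p = √(0.5²·2.06² + 0.5²·2.86² + 2·0.39·0.5·0.5·2.06·2.86) = 2.063%.
σ_{20d} = 2.063% × √20 = 9.226%.
VaR = 1.960 × 9.226% = 18.083%; on $100,000,000 that is $18,083,000.

$18,100,000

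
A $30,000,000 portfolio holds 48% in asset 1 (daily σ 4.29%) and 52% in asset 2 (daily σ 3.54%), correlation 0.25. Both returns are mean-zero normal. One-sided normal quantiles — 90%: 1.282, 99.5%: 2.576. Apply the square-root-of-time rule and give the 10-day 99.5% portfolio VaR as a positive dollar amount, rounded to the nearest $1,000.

σ_p = √(0.48²·4.29² + 0.52²·3.54² + 2·0.25·0.48·0.52·4.29·3.54) = 3.086%.
σ_{10d} = 3.086% × √10 = 9.759%.
VaR = 2.576 × 9.759% = 25.139%; on $30,000,000 that is $7,541,700.

$7,542,000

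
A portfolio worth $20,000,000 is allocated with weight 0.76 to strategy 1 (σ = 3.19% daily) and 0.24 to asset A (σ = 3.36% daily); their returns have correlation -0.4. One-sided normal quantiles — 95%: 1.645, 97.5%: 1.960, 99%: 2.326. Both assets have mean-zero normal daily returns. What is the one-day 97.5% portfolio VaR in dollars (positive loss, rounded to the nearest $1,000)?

σ_p² = 0.76²·3.19² + 0.24²·3.36² + 2·-0.4·0.76·0.24·3.19·3.36 = 4.9640 (%²).
σ_p = √4.9640 = 2.228%.
VaR = 1.960 × 2.228% = 4.367%; on $20,000,000 that is $873,400.

$873,000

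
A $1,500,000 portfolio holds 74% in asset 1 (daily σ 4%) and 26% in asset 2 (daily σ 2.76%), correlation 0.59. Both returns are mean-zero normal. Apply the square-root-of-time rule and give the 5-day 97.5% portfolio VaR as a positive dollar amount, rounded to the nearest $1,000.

$226,000

σ_p = √(0.74²·4² + 0.26²·2.76² + 2·0.59·0.74·0.26·4·2.76) = 3.433%.
σ_{5d} = 3.433% × √5 = 7.676%.
z(97.5%) = 1.960.
VaR = 1.960 × 7.676% = 15.045%; on $1,500,000 that is $225,675.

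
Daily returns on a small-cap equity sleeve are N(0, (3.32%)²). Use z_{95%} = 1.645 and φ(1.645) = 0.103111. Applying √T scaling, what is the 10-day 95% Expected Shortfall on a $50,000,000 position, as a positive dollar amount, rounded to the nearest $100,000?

$10,800,000

σ_{10d} = 3.32% × √10 = 10.499%.
ES multiplier = φ(z)/(1−α) = 0.103111/0.05 = 2.062.
ES = 10.499% × 2.062 = 21.649%; on $50,000,000: $10,824,500.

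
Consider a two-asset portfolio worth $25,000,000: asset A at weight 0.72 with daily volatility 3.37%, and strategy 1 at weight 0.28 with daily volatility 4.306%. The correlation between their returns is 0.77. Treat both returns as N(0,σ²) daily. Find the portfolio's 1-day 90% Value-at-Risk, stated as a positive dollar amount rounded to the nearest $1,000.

σ_p² = 0.72²·3.37² + 0.28²·4.306² + 2·0.77·0.72·0.28·3.37·4.306 = 11.8463 (%²).
σ_p = √11.8463 = 3.442%.
At 90%, z = 1.282.
VaR = 1.282 × 3.442% = 4.413%; on $25,000,000 that is $1,103,250.

$1,103,000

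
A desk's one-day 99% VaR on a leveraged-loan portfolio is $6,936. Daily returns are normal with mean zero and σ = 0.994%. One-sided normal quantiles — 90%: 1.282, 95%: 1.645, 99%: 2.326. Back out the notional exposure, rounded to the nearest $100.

VaR as a fraction of value: z·σ = 2.326 × 0.994% = 2.31204%.
Position = $6,936 / 0.0231204 = $299,994.

$300,000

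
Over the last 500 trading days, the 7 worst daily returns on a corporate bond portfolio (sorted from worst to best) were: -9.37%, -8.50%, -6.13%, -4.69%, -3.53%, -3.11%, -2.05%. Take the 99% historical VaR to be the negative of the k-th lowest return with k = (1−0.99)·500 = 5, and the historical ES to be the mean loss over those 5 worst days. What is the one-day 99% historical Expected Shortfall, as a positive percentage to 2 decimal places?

The 5 worst returns sum to -32.22%.
ES = −(-32.22%) / 5 = 6.444% ≈ 6.44%.

6.44%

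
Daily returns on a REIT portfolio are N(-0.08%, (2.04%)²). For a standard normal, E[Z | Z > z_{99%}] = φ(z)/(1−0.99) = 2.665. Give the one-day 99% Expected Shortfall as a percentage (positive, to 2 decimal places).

ES = −(-0.08%) + 2.04% × 2.665 = 5.517%.

5.52%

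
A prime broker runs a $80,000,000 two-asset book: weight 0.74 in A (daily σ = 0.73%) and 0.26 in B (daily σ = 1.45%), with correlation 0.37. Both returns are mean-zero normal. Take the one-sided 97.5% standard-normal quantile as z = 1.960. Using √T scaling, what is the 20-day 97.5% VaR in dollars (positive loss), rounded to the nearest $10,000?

$5,360,000

σ_p = √(0.74²·0.73² + 0.26²·1.45² + 2·0.37·0.74·0.26·0.73·1.45) = 0.765%.
σ_{20d} = 0.765% × √20 = 3.421%.
VaR = 1.960 × 3.421% = 6.705%; on $80,000,000 that is $5,364,000.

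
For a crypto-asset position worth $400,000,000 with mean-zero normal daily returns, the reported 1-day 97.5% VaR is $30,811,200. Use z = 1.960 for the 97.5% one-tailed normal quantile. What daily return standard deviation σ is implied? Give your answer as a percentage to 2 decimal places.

3.93%

VaR as a fraction: $30,811,200 / $400,000,000 = 7.703%.
σ = VaR / z = 7.703% / 1.960 = 3.930%.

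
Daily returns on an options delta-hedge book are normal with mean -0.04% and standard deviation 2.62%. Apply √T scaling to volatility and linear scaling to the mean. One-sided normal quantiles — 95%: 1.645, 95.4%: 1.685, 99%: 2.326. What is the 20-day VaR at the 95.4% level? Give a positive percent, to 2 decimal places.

σ_{20d} = 2.62% × √20 = 11.717%; μ_{20d} = 20 × -0.04% = -0.800%.
VaR = −(-0.800%) + 1.685 × 11.717% = 20.543%.

20.54%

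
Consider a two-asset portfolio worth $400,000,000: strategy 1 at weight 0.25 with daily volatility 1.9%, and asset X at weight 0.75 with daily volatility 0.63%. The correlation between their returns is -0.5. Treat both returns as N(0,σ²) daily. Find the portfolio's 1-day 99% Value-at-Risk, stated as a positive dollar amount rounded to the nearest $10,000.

$4,410,000

σ_p² = 0.25²·1.9² + 0.75²·0.63² + 2·-0.5·0.25·0.75·1.9·0.63 = 0.2244 (%²).
σ_p = √0.2244 = 0.474%.
At 99%, z = 2.326.
VaR = 2.326 × 0.474% = 1.103%; on $400,000,000 that is $4,412,000.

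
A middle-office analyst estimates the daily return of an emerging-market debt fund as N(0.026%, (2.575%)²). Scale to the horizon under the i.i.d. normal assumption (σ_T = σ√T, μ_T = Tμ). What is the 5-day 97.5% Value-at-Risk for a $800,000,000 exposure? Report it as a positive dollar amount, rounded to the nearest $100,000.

$89,200,000

At 97.5%, z = 1.960.
σ_{5d} = 2.575% × √5 = 5.758%; μ_{5d} = 5 × 0.026% = 0.130%.
VaR = −(0.130%) + 1.960 × 5.758% = 11.156%.
On $800,000,000: 0.11156 × $800,000,000 = $89,248,000.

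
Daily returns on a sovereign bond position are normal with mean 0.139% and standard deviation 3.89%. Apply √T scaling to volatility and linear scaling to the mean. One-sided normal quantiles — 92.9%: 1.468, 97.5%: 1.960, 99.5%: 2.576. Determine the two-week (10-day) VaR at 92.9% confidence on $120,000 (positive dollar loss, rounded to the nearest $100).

σ_{10d} = 3.89% × √10 = 12.301%; μ_{10d} = 10 × 0.139% = 1.390%.
VaR = −(1.390%) + 1.468 × 12.301% = 16.668%.
On $120,000: 0.16668 × $120,000 = $20,002.

$20,000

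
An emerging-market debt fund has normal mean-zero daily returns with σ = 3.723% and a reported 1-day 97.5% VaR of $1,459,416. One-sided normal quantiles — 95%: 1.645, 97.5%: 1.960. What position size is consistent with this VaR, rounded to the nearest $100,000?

VaR as a fraction of value: z·σ = 1.960 × 3.723% = 7.29708%.
Position = $1,459,416 / 0.0729708 = $20,000,000.

$20,000,000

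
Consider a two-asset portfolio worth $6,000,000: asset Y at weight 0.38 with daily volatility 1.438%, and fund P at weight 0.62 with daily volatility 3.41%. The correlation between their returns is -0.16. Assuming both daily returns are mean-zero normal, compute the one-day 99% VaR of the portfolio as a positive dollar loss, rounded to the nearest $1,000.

$293,000

σ_p² = 0.38²·1.438² + 0.62²·3.41² + 2·-0.16·0.38·0.62·1.438·3.41 = 4.3987 (%²).
σ_p = √4.3987 = 2.097%.
At 99%, z = 2.326.
VaR = 2.326 × 2.097% = 4.878%; on $6,000,000 that is $292,680.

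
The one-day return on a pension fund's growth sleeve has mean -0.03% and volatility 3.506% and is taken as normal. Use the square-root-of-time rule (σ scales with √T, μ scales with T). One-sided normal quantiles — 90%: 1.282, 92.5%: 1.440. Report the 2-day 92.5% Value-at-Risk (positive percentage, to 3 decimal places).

7.200%

σ_{2d} = 3.506% × √2 = 4.958%; μ_{2d} = 2 × -0.03% = -0.060%.
VaR = −(-0.060%) + 1.440 × 4.958% = 7.200%.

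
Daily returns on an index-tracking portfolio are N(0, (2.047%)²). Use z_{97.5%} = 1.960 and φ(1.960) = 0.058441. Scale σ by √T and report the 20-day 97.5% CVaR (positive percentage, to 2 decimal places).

σ_{20d} = 2.047% × √20 = 9.154%.
ES multiplier = φ(z)/(1−α) = 0.058441/0.025 = 2.338.
ES = 9.154% × 2.338 = 21.402%.

21.40%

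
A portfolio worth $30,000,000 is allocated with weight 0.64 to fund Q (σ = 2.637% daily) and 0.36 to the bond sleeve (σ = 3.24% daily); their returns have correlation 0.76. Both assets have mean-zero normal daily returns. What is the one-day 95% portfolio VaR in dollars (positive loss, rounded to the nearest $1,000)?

$1,324,000

σ_p² = 0.64²·2.637² + 0.36²·3.24² + 2·0.76·0.64·0.36·2.637·3.24 = 7.2009 (%²).
σ_p = √7.2009 = 2.683%.
At 95%, z = 1.645.
VaR = 1.645 × 2.683% = 4.414%; on $30,000,000 that is $1,324,200.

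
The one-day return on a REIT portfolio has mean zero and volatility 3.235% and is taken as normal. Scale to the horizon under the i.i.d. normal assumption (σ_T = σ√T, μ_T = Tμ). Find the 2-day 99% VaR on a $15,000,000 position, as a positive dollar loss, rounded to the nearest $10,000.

At 99%, z = 2.326.
σ_{2d} = 3.235% × √2 = 4.575%.
VaR = 2.326 × 4.575% = 10.641%.
On $15,000,000: 0.10641 × $15,000,000 = $1,596,150.

$1,600,000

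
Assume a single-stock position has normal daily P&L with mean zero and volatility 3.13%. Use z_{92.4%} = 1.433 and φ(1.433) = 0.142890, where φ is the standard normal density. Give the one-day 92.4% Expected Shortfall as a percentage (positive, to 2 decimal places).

Tail multiplier: φ(z)/(1−α) = 0.142890 / 0.076 = 1.880.
ES = 3.13% × 1.880 = 5.884%.

5.88%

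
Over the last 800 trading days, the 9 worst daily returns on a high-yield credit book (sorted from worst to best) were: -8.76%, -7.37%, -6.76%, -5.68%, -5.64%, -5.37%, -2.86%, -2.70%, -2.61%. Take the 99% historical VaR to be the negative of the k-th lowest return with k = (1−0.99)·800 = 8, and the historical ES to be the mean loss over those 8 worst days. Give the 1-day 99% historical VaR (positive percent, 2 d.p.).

2.70%

k = 8; the 8th lowest return is -2.70%, so VaR = 2.70%.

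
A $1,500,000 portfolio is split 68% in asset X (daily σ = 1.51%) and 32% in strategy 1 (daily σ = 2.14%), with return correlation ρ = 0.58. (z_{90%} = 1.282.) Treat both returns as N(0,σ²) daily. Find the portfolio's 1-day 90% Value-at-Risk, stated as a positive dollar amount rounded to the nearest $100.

$29,400

σ_p² = 0.68²·1.51² + 0.32²·2.14² + 2·0.58·0.68·0.32·1.51·2.14 = 2.3389 (%²).
σ_p = √2.3389 = 1.529%.
VaR = 1.282 × 1.529% = 1.960%; on $1,500,000 that is $29,400.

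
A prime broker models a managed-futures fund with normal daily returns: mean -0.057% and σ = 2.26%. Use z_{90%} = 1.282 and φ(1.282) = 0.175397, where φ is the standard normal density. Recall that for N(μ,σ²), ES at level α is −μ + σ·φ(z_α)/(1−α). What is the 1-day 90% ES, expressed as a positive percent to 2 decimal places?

Tail multiplier: φ(z)/(1−α) = 0.175397 / 0.1 = 1.754.
ES = −(-0.057%) + 2.26% × 1.754 = 4.021%.

4.02%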